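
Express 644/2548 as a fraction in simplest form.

644 = 2^2 × 7 × 23
2548 = 2^2 × 7^2 × 13
gcd(644, 2548) = 2^2 × 7 = 28.
Divide numerator and denominator by 28: 644/2548 = 23/91.

23/91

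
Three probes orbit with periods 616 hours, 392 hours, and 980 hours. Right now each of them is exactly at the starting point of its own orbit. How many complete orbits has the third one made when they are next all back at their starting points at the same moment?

22 orbits

They are all back at their starting positions together after one LCM of the periods.
616 = 2^3 × 7 × 11
392 = 2^3 × 7^2
980 = 2^2 × 5 × 7^2
LCM(616, 392, 980) = 2^3 × 5 × 7^2 × 11 = 21560.
Orbits for period 980: 21560 / 980 = 22.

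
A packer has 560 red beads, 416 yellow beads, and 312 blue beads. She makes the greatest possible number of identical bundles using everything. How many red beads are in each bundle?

Number of bundles = gcd(560, 416, 312).
560 = 2^4 × 5 × 7
416 = 2^5 × 13
312 = 2^3 × 3 × 13
gcd(560, 416, 312) = 2^3 = 8.
red beads per bundle = 560 / 8 = 70.

70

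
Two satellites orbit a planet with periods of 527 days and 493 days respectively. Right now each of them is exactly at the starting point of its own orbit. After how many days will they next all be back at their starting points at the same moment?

15283 days

We need the least common multiple of the intervals.
527 = 17 × 31
493 = 17 × 29
LCM(527, 493) = 17 × 29 × 31 = 15283.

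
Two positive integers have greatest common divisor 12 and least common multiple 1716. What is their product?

20592

For any two positive integers, gcd × lcm = product = 12 × 1716 = 20592.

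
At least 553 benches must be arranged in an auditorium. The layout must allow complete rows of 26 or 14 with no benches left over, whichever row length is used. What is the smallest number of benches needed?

728

The number of benches must be a common multiple of 26 and 14, so a multiple of their LCM.
26 = 2 × 13
14 = 2 × 7
LCM(26, 14) = 2 × 7 × 13 = 182.
Smallest multiple of 182 that is ≥ 553: ⌈553/182⌉ × 182 = 4 × 182 = 728.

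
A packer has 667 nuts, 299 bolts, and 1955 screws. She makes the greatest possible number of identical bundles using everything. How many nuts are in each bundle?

Number of bundles = gcd(667, 299, 1955).
667 = 23 × 29
299 = 13 × 23
1955 = 5 × 17 × 23
gcd(667, 299, 1955) = 23.
nuts per bundle = 667 / 23 = 29.

29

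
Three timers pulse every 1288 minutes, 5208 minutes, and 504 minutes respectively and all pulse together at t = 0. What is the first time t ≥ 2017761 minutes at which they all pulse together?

Joint pulses occur at multiples of LCM(1288, 5208, 504).
1288 = 2^3 × 7 × 23
5208 = 2^3 × 3 × 7 × 31
504 = 2^3 × 3^2 × 7
LCM(1288, 5208, 504) = 2^3 × 3^2 × 7 × 23 × 31 = 359352.
Smallest multiple of 359352 that is ≥ 2017761: ⌈2017761/359352⌉ × 359352 = 6 × 359352 = 2156112.

2156112 minutes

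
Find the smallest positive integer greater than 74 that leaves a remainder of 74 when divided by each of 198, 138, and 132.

9182

N − 74 must be a common multiple of 198, 138, and 132.
198 = 2 × 3^2 × 11
138 = 2 × 3 × 23
132 = 2^2 × 3 × 11
LCM(198, 138, 132) = 2^2 × 3^2 × 11 × 23 = 9108.
Smallest N > 74 is LCM + 74 = 9108 + 74 = 9182.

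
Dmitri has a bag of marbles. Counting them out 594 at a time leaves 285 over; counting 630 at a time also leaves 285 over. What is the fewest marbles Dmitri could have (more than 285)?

N − 285 must be a common multiple of 594 and 630.
594 = 2 × 3^3 × 11
630 = 2 × 3^2 × 5 × 7
LCM(594, 630) = 2 × 3^3 × 5 × 7 × 11 = 20790.
Smallest N > 285 is LCM + 285 = 20790 + 285 = 21075.

21075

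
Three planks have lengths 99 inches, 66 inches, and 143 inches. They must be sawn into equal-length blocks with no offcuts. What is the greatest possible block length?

11 inches

The block length must divide every plank, so the greatest is gcd(99, 66, 143).
99 = 3^2 × 11
66 = 2 × 3 × 11
143 = 11 × 13
gcd(99, 66, 143) = 11.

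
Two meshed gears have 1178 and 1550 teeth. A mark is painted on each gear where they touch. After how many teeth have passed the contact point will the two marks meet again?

The first simultaneous occurrence is after LCM of the individual periods.
1178 = 2 × 19 × 31
1550 = 2 × 5^2 × 31
LCM(1178, 1550) = 2 × 5^2 × 19 × 31 = 29450.

29450 teeth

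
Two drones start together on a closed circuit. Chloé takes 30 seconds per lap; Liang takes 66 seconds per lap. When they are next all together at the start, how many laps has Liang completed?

5 laps

The first common completion time is the LCM of the periods.
30 = 2 × 3 × 5
66 = 2 × 3 × 11
LCM(30, 66) = 2 × 3 × 5 × 11 = 330.
Laps for period 66: 330 / 66 = 5.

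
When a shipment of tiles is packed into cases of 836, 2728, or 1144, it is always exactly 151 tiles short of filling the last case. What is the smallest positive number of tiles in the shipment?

673665

Being 151 short of a full case of size k means N ≡ −151 (mod k), i.e. N + 151 is a multiple of each size.
836 = 2^2 × 11 × 19
2728 = 2^3 × 11 × 31
1144 = 2^3 × 11 × 13
LCM(836, 2728, 1144) = 2^3 × 11 × 13 × 19 × 31 = 673816.
Smallest positive N is 673816 − 151 = 673665.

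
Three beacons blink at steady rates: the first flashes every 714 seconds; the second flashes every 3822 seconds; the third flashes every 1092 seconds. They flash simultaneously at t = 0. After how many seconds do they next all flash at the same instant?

129948 seconds

We need the least common multiple of the intervals.
714 = 2 × 3 × 7 × 17
3822 = 2 × 3 × 7^2 × 13
1092 = 2^2 × 3 × 7 × 13
LCM(714, 3822, 1092) = 2^2 × 3 × 7^2 × 13 × 17 = 129948.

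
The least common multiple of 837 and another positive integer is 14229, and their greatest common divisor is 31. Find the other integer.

527

gcd × lcm = product of the two integers, so the other integer is (31 × 14229) / 837 = 527.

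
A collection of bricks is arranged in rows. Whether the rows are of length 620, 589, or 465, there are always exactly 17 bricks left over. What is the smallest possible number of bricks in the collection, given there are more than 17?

35357

N − 17 must be a common multiple of 620, 589, and 465.
620 = 2^2 × 5 × 31
589 = 19 × 31
465 = 3 × 5 × 31
LCM(620, 589, 465) = 2^2 × 3 × 5 × 19 × 31 = 35340.
Smallest N > 17 is LCM + 17 = 35340 + 17 = 35357.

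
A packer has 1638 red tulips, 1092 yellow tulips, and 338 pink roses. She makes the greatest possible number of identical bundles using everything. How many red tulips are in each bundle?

Number of bundles = gcd(1638, 1092, 338).
1638 = 2 × 3^2 × 7 × 13
1092 = 2^2 × 3 × 7 × 13
338 = 2 × 13^2
gcd(1638, 1092, 338) = 2 × 13 = 26.
red tulips per bundle = 1638 / 26 = 63.

63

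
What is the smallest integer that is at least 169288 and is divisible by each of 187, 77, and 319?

189805

The integer must be a common multiple of 187, 77, and 319, so a multiple of their LCM.
187 = 11 × 17
77 = 7 × 11
319 = 11 × 29
LCM(187, 77, 319) = 7 × 11 × 17 × 29 = 37961.
Smallest multiple of 37961 that is ≥ 169288: ⌈169288/37961⌉ × 37961 = 5 × 37961 = 189805.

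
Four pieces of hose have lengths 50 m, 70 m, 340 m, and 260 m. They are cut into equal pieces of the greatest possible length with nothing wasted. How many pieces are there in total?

Piece length = gcd(50, 70, 340, 260).
50 = 2 × 5^2
70 = 2 × 5 × 7
340 = 2^2 × 5 × 17
260 = 2^2 × 5 × 13
gcd(50, 70, 340, 260) = 2 × 5 = 10.
Total pieces = 50/10 + 70/10 + 340/10 + 260/10 = 5 + 7 + 34 + 26 = 72.

72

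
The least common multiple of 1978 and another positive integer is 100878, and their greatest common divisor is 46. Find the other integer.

2346

gcd × lcm = product of the two integers, so the other integer is (46 × 100878) / 1978 = 2346.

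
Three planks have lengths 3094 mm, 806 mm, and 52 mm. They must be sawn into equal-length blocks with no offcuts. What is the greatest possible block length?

The block length must divide every plank, so the greatest is gcd(3094, 806, 52).
3094 = 2 × 7 × 13 × 17
806 = 2 × 13 × 31
52 = 2^2 × 13
gcd(3094, 806, 52) = 2 × 13 = 26.

26 mm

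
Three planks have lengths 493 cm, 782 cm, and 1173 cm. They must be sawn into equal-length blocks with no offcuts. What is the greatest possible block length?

17 cm

The block length must divide every plank, so the greatest is gcd(493, 782, 1173).
493 = 17 × 29
782 = 2 × 17 × 23
1173 = 3 × 17 × 23
gcd(493, 782, 1173) = 17.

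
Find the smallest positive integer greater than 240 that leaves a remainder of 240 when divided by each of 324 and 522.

9636

N − 240 must be a common multiple of 324 and 522.
324 = 2^2 × 3^4
522 = 2 × 3^2 × 29
LCM(324, 522) = 2^2 × 3^4 × 29 = 9396.
Smallest N > 240 is LCM + 240 = 9396 + 240 = 9636.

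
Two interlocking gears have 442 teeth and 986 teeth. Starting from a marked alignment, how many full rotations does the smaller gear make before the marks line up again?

The first common completion time is the LCM of the periods.
442 = 2 × 13 × 17
986 = 2 × 17 × 29
LCM(442, 986) = 2 × 13 × 17 × 29 = 12818.
Rotations for period 442: 12818 / 442 = 29.

29 rotations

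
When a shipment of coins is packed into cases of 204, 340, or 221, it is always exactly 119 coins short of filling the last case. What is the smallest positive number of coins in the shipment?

13141

Being 119 short of a full case of size k means N ≡ −119 (mod k), i.e. N + 119 is a multiple of each size.
204 = 2^2 × 3 × 17
340 = 2^2 × 5 × 17
221 = 13 × 17
LCM(204, 340, 221) = 2^2 × 3 × 5 × 13 × 17 = 13260.
Smallest positive N is 13260 − 119 = 13141.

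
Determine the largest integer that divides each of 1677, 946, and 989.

1677 = 3 × 13 × 43
946 = 2 × 11 × 43
989 = 23 × 43
gcd(1677, 946, 989) = 43.

43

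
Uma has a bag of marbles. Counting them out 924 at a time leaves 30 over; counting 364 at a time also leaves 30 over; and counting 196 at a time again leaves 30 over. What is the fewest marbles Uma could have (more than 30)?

84114

N − 30 must be a common multiple of 924, 364, and 196.
924 = 2^2 × 3 × 7 × 11
364 = 2^2 × 7 × 13
196 = 2^2 × 7^2
LCM(924, 364, 196) = 2^2 × 3 × 7^2 × 11 × 13 = 84084.
Smallest N > 30 is LCM + 30 = 84084 + 30 = 84114.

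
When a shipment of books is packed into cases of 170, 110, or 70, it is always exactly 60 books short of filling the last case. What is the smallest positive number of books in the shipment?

13030

Being 60 short of a full case of size k means N ≡ −60 (mod k), i.e. N + 60 is a multiple of each size.
170 = 2 × 5 × 17
110 = 2 × 5 × 11
70 = 2 × 5 × 7
LCM(170, 110, 70) = 2 × 5 × 7 × 11 × 17 = 13090.
Smallest positive N is 13090 − 60 = 13030.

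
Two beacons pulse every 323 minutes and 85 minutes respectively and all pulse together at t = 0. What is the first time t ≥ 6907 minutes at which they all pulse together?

8075 minutes

Joint pulses occur at multiples of LCM(323, 85).
323 = 17 × 19
85 = 5 × 17
LCM(323, 85) = 5 × 17 × 19 = 1615.
Smallest multiple of 1615 that is ≥ 6907: ⌈6907/1615⌉ × 1615 = 5 × 1615 = 8075.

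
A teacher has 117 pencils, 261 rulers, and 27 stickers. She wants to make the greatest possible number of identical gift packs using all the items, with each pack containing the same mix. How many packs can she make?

The pack count must divide each quantity, so the greatest is gcd(117, 261, 27).
117 = 3^2 × 13
261 = 3^2 × 29
27 = 3^3
gcd(117, 261, 27) = 3^2 = 9.

9 packs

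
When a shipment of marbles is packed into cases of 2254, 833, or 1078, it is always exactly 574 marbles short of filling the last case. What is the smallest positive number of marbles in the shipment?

420924

Being 574 short of a full case of size k means N ≡ −574 (mod k), i.e. N + 574 is a multiple of each size.
2254 = 2 × 7^2 × 23
833 = 7^2 × 17
1078 = 2 × 7^2 × 11
LCM(2254, 833, 1078) = 2 × 7^2 × 11 × 17 × 23 = 421498.
Smallest positive N is 421498 − 574 = 420924.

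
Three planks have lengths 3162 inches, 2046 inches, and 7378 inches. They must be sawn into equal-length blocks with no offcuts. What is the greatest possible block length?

The block length must divide every plank, so the greatest is gcd(3162, 2046, 7378).
3162 = 2 × 3 × 17 × 31
2046 = 2 × 3 × 11 × 31
7378 = 2 × 7 × 17 × 31
gcd(3162, 2046, 7378) = 2 × 31 = 62.

62 inches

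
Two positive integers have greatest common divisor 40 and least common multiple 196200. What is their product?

7848000

For any two positive integers, gcd × lcm = product = 40 × 196200 = 7848000.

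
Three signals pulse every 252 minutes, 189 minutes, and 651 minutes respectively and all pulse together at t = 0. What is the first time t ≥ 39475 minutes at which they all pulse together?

Joint pulses occur at multiples of LCM(252, 189, 651).
252 = 2^2 × 3^2 × 7
189 = 3^3 × 7
651 = 3 × 7 × 31
LCM(252, 189, 651) = 2^2 × 3^3 × 7 × 31 = 23436.
Smallest multiple of 23436 that is ≥ 39475: ⌈39475/23436⌉ × 23436 = 2 × 23436 = 46872.

46872 minutes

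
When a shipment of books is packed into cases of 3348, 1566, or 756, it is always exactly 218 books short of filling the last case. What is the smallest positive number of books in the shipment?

Being 218 short of a full case of size k means N ≡ −218 (mod k), i.e. N + 218 is a multiple of each size.
3348 = 2^2 × 3^3 × 31
1566 = 2 × 3^3 × 29
756 = 2^2 × 3^3 × 7
LCM(3348, 1566, 756) = 2^2 × 3^3 × 7 × 29 × 31 = 679644.
Smallest positive N is 679644 − 218 = 679426.

679426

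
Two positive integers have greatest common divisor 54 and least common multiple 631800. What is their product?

For any two positive integers, gcd × lcm = product = 54 × 631800 = 34117200.

34117200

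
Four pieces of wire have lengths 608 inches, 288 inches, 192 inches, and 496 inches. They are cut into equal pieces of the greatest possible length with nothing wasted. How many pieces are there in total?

Piece length = gcd(608, 288, 192, 496).
608 = 2^5 × 19
288 = 2^5 × 3^2
192 = 2^6 × 3
496 = 2^4 × 31
gcd(608, 288, 192, 496) = 2^4 = 16.
Total pieces = 608/16 + 288/16 + 192/16 + 496/16 = 38 + 18 + 12 + 31 = 99.

99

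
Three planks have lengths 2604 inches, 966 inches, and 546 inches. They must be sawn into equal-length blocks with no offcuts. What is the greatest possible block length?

The block length must divide every plank, so the greatest is gcd(2604, 966, 546).
2604 = 2^2 × 3 × 7 × 31
966 = 2 × 3 × 7 × 23
546 = 2 × 3 × 7 × 13
gcd(2604, 966, 546) = 2 × 3 × 7 = 42.

42 inches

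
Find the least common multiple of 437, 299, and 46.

11362

437 = 19 × 23
299 = 13 × 23
46 = 2 × 23
LCM(437, 299, 46) = 2 × 13 × 19 × 23 = 11362.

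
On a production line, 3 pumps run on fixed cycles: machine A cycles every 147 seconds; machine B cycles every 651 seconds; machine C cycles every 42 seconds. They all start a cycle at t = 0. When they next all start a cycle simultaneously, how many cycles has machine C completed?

217 cycles

They are all back at their starting positions together after one LCM of the periods.
147 = 3 × 7^2
651 = 3 × 7 × 31
42 = 2 × 3 × 7
LCM(147, 651, 42) = 2 × 3 × 7^2 × 31 = 9114.
Cycles for period 42: 9114 / 42 = 217.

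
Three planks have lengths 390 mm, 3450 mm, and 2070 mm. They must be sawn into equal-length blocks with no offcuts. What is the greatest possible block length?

30 mm

The block length must divide every plank, so the greatest is gcd(390, 3450, 2070).
390 = 2 × 3 × 5 × 13
3450 = 2 × 3 × 5^2 × 23
2070 = 2 × 3^2 × 5 × 23
gcd(390, 3450, 2070) = 2 × 3 × 5 = 30.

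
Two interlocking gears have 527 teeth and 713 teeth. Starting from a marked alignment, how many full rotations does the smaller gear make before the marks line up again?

All finish a whole number of cycles simultaneously at t = LCM of the periods.
527 = 17 × 31
713 = 23 × 31
LCM(527, 713) = 17 × 23 × 31 = 12121.
Rotations for period 527: 12121 / 527 = 23.

23 rotations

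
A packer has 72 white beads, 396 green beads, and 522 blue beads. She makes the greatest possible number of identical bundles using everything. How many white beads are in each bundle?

Number of bundles = gcd(72, 396, 522).
72 = 2^3 × 3^2
396 = 2^2 × 3^2 × 11
522 = 2 × 3^2 × 29
gcd(72, 396, 522) = 2 × 3^2 = 18.
white beads per bundle = 72 / 18 = 4.

4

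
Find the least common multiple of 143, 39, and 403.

13299

143 = 11 × 13
39 = 3 × 13
403 = 13 × 31
LCM(143, 39, 403) = 3 × 11 × 13 × 31 = 13299.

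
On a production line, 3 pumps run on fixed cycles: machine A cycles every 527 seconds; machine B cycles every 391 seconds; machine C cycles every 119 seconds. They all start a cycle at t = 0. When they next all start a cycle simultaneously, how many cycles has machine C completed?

All finish a whole number of cycles simultaneously at t = LCM of the periods.
527 = 17 × 31
391 = 17 × 23
119 = 7 × 17
LCM(527, 391, 119) = 7 × 17 × 23 × 31 = 84847.
Cycles for period 119: 84847 / 119 = 713.

713 cycles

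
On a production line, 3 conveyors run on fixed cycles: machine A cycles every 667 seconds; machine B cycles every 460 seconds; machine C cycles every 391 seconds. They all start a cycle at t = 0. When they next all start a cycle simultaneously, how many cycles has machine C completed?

580 cycles

All finish a whole number of cycles simultaneously at t = LCM of the periods.
667 = 23 × 29
460 = 2^2 × 5 × 23
391 = 17 × 23
LCM(667, 460, 391) = 2^2 × 5 × 17 × 23 × 29 = 226780.
Cycles for period 391: 226780 / 391 = 580.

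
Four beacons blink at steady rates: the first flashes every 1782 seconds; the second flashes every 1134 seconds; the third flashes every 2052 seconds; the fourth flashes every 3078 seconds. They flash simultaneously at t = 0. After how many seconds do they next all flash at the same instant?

474012 seconds

We need the least common multiple of the intervals.
1782 = 2 × 3^4 × 11
1134 = 2 × 3^4 × 7
2052 = 2^2 × 3^3 × 19
3078 = 2 × 3^4 × 19
LCM(1782, 1134, 2052, 3078) = 2^2 × 3^4 × 7 × 11 × 19 = 474012.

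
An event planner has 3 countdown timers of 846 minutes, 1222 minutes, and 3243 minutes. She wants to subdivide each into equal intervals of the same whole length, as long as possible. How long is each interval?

47 minutes

The interval must divide each timer length; the longest such is the gcd.
846 = 2 × 3^2 × 47
1222 = 2 × 13 × 47
3243 = 3 × 23 × 47
gcd(846, 1222, 3243) = 47.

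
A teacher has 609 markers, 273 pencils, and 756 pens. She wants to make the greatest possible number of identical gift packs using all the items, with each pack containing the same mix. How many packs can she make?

21 packs

The pack count must divide each quantity, so the greatest is gcd(609, 273, 756).
609 = 3 × 7 × 29
273 = 3 × 7 × 13
756 = 2^2 × 3^3 × 7
gcd(609, 273, 756) = 3 × 7 = 21.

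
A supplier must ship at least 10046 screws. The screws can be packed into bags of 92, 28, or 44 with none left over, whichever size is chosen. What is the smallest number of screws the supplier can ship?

14168

The number of screws must be a common multiple of 92, 28, and 44, so a multiple of their LCM.
92 = 2^2 × 23
28 = 2^2 × 7
44 = 2^2 × 11
LCM(92, 28, 44) = 2^2 × 7 × 11 × 23 = 7084.
Smallest multiple of 7084 that is ≥ 10046: ⌈10046/7084⌉ × 7084 = 2 × 7084 = 14168.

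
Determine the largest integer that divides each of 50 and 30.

10

50 = 2 × 5^2
30 = 2 × 3 × 5
gcd(50, 30) = 2 × 5 = 10.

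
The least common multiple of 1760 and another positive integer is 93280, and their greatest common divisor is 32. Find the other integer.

1696

gcd × lcm = product of the two integers, so the other integer is (32 × 93280) / 1760 = 1696.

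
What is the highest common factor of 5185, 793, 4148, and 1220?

5185 = 5 × 17 × 61
793 = 13 × 61
4148 = 2^2 × 17 × 61
1220 = 2^2 × 5 × 61
gcd(5185, 793, 4148, 1220) = 61.

61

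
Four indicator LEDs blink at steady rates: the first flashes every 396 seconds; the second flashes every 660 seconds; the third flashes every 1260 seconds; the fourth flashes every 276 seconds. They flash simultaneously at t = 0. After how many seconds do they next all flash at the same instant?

318780 seconds

They coincide at every common multiple of the periods; the first is the LCM.
396 = 2^2 × 3^2 × 11
660 = 2^2 × 3 × 5 × 11
1260 = 2^2 × 3^2 × 5 × 7
276 = 2^2 × 3 × 23
LCM(396, 660, 1260, 276) = 2^2 × 3^2 × 5 × 7 × 11 × 23 = 318780.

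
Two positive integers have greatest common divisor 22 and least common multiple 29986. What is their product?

659692

For any two positive integers, gcd × lcm = product = 22 × 29986 = 659692.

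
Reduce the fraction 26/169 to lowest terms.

26 = 2 × 13
169 = 13^2
gcd(26, 169) = 13.
Divide numerator and denominator by 13: 26/169 = 2/13.

2/13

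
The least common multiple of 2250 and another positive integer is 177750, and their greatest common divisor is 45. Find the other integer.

gcd × lcm = product of the two integers, so the other integer is (45 × 177750) / 2250 = 3555.

3555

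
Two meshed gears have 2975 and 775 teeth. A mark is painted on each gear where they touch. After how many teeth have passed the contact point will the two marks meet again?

They coincide at every common multiple of the periods; the first is the LCM.
2975 = 5^2 × 7 × 17
775 = 5^2 × 31
LCM(2975, 775) = 5^2 × 7 × 17 × 31 = 92225.

92225 teeth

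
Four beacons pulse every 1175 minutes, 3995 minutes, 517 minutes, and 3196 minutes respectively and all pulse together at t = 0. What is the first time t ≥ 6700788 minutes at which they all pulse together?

Joint pulses occur at multiples of LCM(1175, 3995, 517, 3196).
1175 = 5^2 × 47
3995 = 5 × 17 × 47
517 = 11 × 47
3196 = 2^2 × 17 × 47
LCM(1175, 3995, 517, 3196) = 2^2 × 5^2 × 11 × 17 × 47 = 878900.
Smallest multiple of 878900 that is ≥ 6700788: ⌈6700788/878900⌉ × 878900 = 8 × 878900 = 7031200.

7031200 minutes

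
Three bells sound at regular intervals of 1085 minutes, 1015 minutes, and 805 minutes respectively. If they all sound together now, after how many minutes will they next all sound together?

We need the least common multiple of the intervals.
1085 = 5 × 7 × 31
1015 = 5 × 7 × 29
805 = 5 × 7 × 23
LCM(1085, 1015, 805) = 5 × 7 × 23 × 29 × 31 = 723695.

723695 minutes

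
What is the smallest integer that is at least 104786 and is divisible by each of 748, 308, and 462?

109956

The integer must be a common multiple of 748, 308, and 462, so a multiple of their LCM.
748 = 2^2 × 11 × 17
308 = 2^2 × 7 × 11
462 = 2 × 3 × 7 × 11
LCM(748, 308, 462) = 2^2 × 3 × 7 × 11 × 17 = 15708.
Smallest multiple of 15708 that is ≥ 104786: ⌈104786/15708⌉ × 15708 = 7 × 15708 = 109956.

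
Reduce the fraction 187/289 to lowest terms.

11/17

187 = 11 × 17
289 = 17^2
gcd(187, 289) = 17.
Divide numerator and denominator by 17: 187/289 = 11/17.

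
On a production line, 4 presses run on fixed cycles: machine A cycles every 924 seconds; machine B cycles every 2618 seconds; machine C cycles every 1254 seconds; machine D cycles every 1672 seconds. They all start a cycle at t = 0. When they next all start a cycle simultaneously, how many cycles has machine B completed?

They are all back at their starting positions together after one LCM of the periods.
924 = 2^2 × 3 × 7 × 11
2618 = 2 × 7 × 11 × 17
1254 = 2 × 3 × 11 × 19
1672 = 2^3 × 11 × 19
LCM(924, 2618, 1254, 1672) = 2^3 × 3 × 7 × 11 × 17 × 19 = 596904.
Cycles for period 2618: 596904 / 2618 = 228.

228 cycles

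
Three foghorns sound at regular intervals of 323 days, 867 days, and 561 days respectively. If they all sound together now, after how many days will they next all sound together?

They coincide at every common multiple of the periods; the first is the LCM.
323 = 17 × 19
867 = 3 × 17^2
561 = 3 × 11 × 17
LCM(323, 867, 561) = 3 × 11 × 17^2 × 19 = 181203.

181203 days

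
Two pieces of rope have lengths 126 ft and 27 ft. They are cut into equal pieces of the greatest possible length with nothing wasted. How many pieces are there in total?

Piece length = gcd(126, 27).
126 = 2 × 3^2 × 7
27 = 3^3
gcd(126, 27) = 3^2 = 9.
Total pieces = 126/9 + 27/9 = 14 + 3 = 17.

17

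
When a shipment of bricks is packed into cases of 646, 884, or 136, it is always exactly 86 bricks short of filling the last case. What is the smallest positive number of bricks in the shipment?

33506

Being 86 short of a full case of size k means N ≡ −86 (mod k), i.e. N + 86 is a multiple of each size.
646 = 2 × 17 × 19
884 = 2^2 × 13 × 17
136 = 2^3 × 17
LCM(646, 884, 136) = 2^3 × 13 × 17 × 19 = 33592.
Smallest positive N is 33592 − 86 = 33506.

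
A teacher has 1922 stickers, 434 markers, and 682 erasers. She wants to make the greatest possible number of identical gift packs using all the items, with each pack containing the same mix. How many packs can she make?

The pack count must divide each quantity, so the greatest is gcd(1922, 434, 682).
1922 = 2 × 31^2
434 = 2 × 7 × 31
682 = 2 × 11 × 31
gcd(1922, 434, 682) = 2 × 31 = 62.

62 packs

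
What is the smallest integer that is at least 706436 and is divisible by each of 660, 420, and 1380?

The integer must be a common multiple of 660, 420, and 1380, so a multiple of their LCM.
660 = 2^2 × 3 × 5 × 11
420 = 2^2 × 3 × 5 × 7
1380 = 2^2 × 3 × 5 × 23
LCM(660, 420, 1380) = 2^2 × 3 × 5 × 7 × 11 × 23 = 106260.
Smallest multiple of 106260 that is ≥ 706436: ⌈706436/106260⌉ × 106260 = 7 × 106260 = 743820.

743820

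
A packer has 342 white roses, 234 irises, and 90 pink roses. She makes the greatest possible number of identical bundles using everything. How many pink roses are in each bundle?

5

Number of bundles = gcd(342, 234, 90).
342 = 2 × 3^2 × 19
234 = 2 × 3^2 × 13
90 = 2 × 3^2 × 5
gcd(342, 234, 90) = 2 × 3^2 = 18.
pink roses per bundle = 90 / 18 = 5.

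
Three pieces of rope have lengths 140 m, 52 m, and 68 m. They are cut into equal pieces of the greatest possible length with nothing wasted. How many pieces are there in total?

Piece length = gcd(140, 52, 68).
140 = 2^2 × 5 × 7
52 = 2^2 × 13
68 = 2^2 × 17
gcd(140, 52, 68) = 2^2 = 4.
Total pieces = 140/4 + 52/4 + 68/4 = 35 + 13 + 17 = 65.

65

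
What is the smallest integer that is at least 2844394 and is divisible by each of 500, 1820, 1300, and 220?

The integer must be a common multiple of 500, 1820, 1300, and 220, so a multiple of their LCM.
500 = 2^2 × 5^3
1820 = 2^2 × 5 × 7 × 13
1300 = 2^2 × 5^2 × 13
220 = 2^2 × 5 × 11
LCM(500, 1820, 1300, 220) = 2^2 × 5^3 × 7 × 11 × 13 = 500500.
Smallest multiple of 500500 that is ≥ 2844394: ⌈2844394/500500⌉ × 500500 = 6 × 500500 = 3003000.

3003000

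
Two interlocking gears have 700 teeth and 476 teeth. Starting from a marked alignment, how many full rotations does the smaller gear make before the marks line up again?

The first common completion time is the LCM of the periods.
700 = 2^2 × 5^2 × 7
476 = 2^2 × 7 × 17
LCM(700, 476) = 2^2 × 5^2 × 7 × 17 = 11900.
Rotations for period 476: 11900 / 476 = 25.

25 rotations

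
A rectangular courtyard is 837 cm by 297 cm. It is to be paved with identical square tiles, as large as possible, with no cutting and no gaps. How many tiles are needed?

Tile side = gcd(837, 297).
837 = 3^3 × 31
297 = 3^3 × 11
gcd(837, 297) = 3^3 = 27.
Tiles: (837/27) × (297/27) = 31 × 11 = 341.

341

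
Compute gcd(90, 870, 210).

30

90 = 2 × 3^2 × 5
870 = 2 × 3 × 5 × 29
210 = 2 × 3 × 5 × 7
gcd(90, 870, 210) = 2 × 3 × 5 = 30.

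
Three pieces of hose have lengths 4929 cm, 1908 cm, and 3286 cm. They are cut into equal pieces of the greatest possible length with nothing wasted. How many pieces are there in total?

Piece length = gcd(4929, 1908, 3286).
4929 = 3 × 31 × 53
1908 = 2^2 × 3^2 × 53
3286 = 2 × 31 × 53
gcd(4929, 1908, 3286) = 53.
Total pieces = 4929/53 + 1908/53 + 3286/53 = 93 + 36 + 62 = 191.

191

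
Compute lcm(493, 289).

493 = 17 × 29
289 = 17^2
LCM(493, 289) = 17^2 × 29 = 8381.

8381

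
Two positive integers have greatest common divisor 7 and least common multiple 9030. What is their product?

For any two positive integers, gcd × lcm = product = 7 × 9030 = 63210.

63210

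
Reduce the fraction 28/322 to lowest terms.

28 = 2^2 × 7
322 = 2 × 7 × 23
gcd(28, 322) = 2 × 7 = 14.
Divide numerator and denominator by 14: 28/322 = 2/23.

2/23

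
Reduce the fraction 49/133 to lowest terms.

49 = 7^2
133 = 7 × 19
gcd(49, 133) = 7.
Divide numerator and denominator by 7: 49/133 = 7/19.

7/19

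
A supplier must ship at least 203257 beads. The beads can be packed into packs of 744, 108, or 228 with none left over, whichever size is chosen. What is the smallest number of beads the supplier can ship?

254448

The number of beads must be a common multiple of 744, 108, and 228, so a multiple of their LCM.
744 = 2^3 × 3 × 31
108 = 2^2 × 3^3
228 = 2^2 × 3 × 19
LCM(744, 108, 228) = 2^3 × 3^3 × 19 × 31 = 127224.
Smallest multiple of 127224 that is ≥ 203257: ⌈203257/127224⌉ × 127224 = 2 × 127224 = 254448.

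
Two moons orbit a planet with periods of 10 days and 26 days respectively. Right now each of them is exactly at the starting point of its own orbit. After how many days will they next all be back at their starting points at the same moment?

The first simultaneous occurrence is after LCM of the individual periods.
10 = 2 × 5
26 = 2 × 13
LCM(10, 26) = 2 × 5 × 13 = 130.

130 days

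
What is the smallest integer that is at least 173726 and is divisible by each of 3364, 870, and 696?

201840

The integer must be a common multiple of 3364, 870, and 696, so a multiple of their LCM.
3364 = 2^2 × 29^2
870 = 2 × 3 × 5 × 29
696 = 2^3 × 3 × 29
LCM(3364, 870, 696) = 2^3 × 3 × 5 × 29^2 = 100920.
Smallest multiple of 100920 that is ≥ 173726: ⌈173726/100920⌉ × 100920 = 2 × 100920 = 201840.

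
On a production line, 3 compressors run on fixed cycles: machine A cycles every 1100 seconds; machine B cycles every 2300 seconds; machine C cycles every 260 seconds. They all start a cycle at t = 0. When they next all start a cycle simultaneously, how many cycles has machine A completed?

299 cycles

All finish a whole number of cycles simultaneously at t = LCM of the periods.
1100 = 2^2 × 5^2 × 11
2300 = 2^2 × 5^2 × 23
260 = 2^2 × 5 × 13
LCM(1100, 2300, 260) = 2^2 × 5^2 × 11 × 13 × 23 = 328900.
Cycles for period 1100: 328900 / 1100 = 299.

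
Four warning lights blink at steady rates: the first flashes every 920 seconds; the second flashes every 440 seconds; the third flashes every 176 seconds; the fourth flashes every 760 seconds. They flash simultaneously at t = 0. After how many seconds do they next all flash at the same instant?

The first simultaneous occurrence is after LCM of the individual periods.
920 = 2^3 × 5 × 23
440 = 2^3 × 5 × 11
176 = 2^4 × 11
760 = 2^3 × 5 × 19
LCM(920, 440, 176, 760) = 2^4 × 5 × 11 × 19 × 23 = 384560.

384560 seconds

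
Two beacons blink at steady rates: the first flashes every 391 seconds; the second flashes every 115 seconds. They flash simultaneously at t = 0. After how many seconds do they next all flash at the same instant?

1955 seconds

The first simultaneous occurrence is after LCM of the individual periods.
391 = 17 × 23
115 = 5 × 23
LCM(391, 115) = 5 × 17 × 23 = 1955.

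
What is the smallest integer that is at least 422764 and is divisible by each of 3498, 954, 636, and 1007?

The integer must be a common multiple of 3498, 954, 636, and 1007, so a multiple of their LCM.
3498 = 2 × 3 × 11 × 53
954 = 2 × 3^2 × 53
636 = 2^2 × 3 × 53
1007 = 19 × 53
LCM(3498, 954, 636, 1007) = 2^2 × 3^2 × 11 × 19 × 53 = 398772.
Smallest multiple of 398772 that is ≥ 422764: ⌈422764/398772⌉ × 398772 = 2 × 398772 = 797544.

797544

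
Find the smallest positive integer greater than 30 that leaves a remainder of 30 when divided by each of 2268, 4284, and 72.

77142

N − 30 must be a common multiple of 2268, 4284, and 72.
2268 = 2^2 × 3^4 × 7
4284 = 2^2 × 3^2 × 7 × 17
72 = 2^3 × 3^2
LCM(2268, 4284, 72) = 2^3 × 3^4 × 7 × 17 = 77112.
Smallest N > 30 is LCM + 30 = 77112 + 30 = 77142.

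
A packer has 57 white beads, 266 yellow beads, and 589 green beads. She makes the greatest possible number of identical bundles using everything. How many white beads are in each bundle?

3

Number of bundles = gcd(57, 266, 589).
57 = 3 × 19
266 = 2 × 7 × 19
589 = 19 × 31
gcd(57, 266, 589) = 19.
white beads per bundle = 57 / 19 = 3.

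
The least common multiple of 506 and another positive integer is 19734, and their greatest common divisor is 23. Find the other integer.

gcd × lcm = product of the two integers, so the other integer is (23 × 19734) / 506 = 897.

897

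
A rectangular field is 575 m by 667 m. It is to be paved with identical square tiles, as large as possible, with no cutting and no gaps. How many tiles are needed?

Tile side = gcd(575, 667).
575 = 5^2 × 23
667 = 23 × 29
gcd(575, 667) = 23.
Tiles: (575/23) × (667/23) = 25 × 29 = 725.

725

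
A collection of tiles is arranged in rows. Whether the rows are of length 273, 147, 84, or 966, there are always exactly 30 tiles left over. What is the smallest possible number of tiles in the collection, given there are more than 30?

175842

N − 30 must be a common multiple of 273, 147, 84, and 966.
273 = 3 × 7 × 13
147 = 3 × 7^2
84 = 2^2 × 3 × 7
966 = 2 × 3 × 7 × 23
LCM(273, 147, 84, 966) = 2^2 × 3 × 7^2 × 13 × 23 = 175812.
Smallest N > 30 is LCM + 30 = 175812 + 30 = 175842.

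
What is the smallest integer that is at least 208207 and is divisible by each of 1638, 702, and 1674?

The integer must be a common multiple of 1638, 702, and 1674, so a multiple of their LCM.
1638 = 2 × 3^2 × 7 × 13
702 = 2 × 3^3 × 13
1674 = 2 × 3^3 × 31
LCM(1638, 702, 1674) = 2 × 3^3 × 7 × 13 × 31 = 152334.
Smallest multiple of 152334 that is ≥ 208207: ⌈208207/152334⌉ × 152334 = 2 × 152334 = 304668.

304668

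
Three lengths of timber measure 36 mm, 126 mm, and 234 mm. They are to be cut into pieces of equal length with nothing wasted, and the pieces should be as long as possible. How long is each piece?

18 mm

Each piece length must divide every original length, so the longest possible is gcd(36, 126, 234).
36 = 2^2 × 3^2
126 = 2 × 3^2 × 7
234 = 2 × 3^2 × 13
gcd(36, 126, 234) = 2 × 3^2 = 18.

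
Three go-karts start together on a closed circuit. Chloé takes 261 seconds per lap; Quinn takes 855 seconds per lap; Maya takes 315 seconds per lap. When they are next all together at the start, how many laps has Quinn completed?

All finish a whole number of cycles simultaneously at t = LCM of the periods.
261 = 3^2 × 29
855 = 3^2 × 5 × 19
315 = 3^2 × 5 × 7
LCM(261, 855, 315) = 3^2 × 5 × 7 × 19 × 29 = 173565.
Laps for period 855: 173565 / 855 = 203.

203 laps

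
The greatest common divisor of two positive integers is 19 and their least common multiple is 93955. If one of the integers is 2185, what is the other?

817

For two integers, gcd × lcm = product, so the other is (19 × 93955) / 2185 = 1785145 / 2185 = 817.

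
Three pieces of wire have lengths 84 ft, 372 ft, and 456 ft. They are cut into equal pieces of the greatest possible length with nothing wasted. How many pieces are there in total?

76

Piece length = gcd(84, 372, 456).
84 = 2^2 × 3 × 7
372 = 2^2 × 3 × 31
456 = 2^3 × 3 × 19
gcd(84, 372, 456) = 2^2 × 3 = 12.
Total pieces = 84/12 + 372/12 + 456/12 = 7 + 31 + 38 = 76.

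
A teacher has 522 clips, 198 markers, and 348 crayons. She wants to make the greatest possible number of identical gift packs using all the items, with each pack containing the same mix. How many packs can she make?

The pack count must divide each quantity, so the greatest is gcd(522, 198, 348).
522 = 2 × 3^2 × 29
198 = 2 × 3^2 × 11
348 = 2^2 × 3 × 29
gcd(522, 198, 348) = 2 × 3 = 6.

6 packs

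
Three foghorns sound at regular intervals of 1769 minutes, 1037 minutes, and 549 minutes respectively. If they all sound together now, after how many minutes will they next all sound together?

270657 minutes

We need the least common multiple of the intervals.
1769 = 29 × 61
1037 = 17 × 61
549 = 3^2 × 61
LCM(1769, 1037, 549) = 3^2 × 17 × 29 × 61 = 270657.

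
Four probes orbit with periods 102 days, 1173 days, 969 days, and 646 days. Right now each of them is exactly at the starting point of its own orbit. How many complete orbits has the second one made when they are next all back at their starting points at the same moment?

38 orbits

The first common completion time is the LCM of the periods.
102 = 2 × 3 × 17
1173 = 3 × 17 × 23
969 = 3 × 17 × 19
646 = 2 × 17 × 19
LCM(102, 1173, 969, 646) = 2 × 3 × 17 × 19 × 23 = 44574.
Orbits for period 1173: 44574 / 1173 = 38.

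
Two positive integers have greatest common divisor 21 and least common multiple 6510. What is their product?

For any two positive integers, gcd × lcm = product = 21 × 6510 = 136710.

136710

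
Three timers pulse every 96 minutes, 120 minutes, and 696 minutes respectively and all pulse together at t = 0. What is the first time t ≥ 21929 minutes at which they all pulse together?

Joint pulses occur at multiples of LCM(96, 120, 696).
96 = 2^5 × 3
120 = 2^3 × 3 × 5
696 = 2^3 × 3 × 29
LCM(96, 120, 696) = 2^5 × 3 × 5 × 29 = 13920.
Smallest multiple of 13920 that is ≥ 21929: ⌈21929/13920⌉ × 13920 = 2 × 13920 = 27840.

27840 minutes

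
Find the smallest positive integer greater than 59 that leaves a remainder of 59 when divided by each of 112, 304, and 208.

27723

N − 59 must be a common multiple of 112, 304, and 208.
112 = 2^4 × 7
304 = 2^4 × 19
208 = 2^4 × 13
LCM(112, 304, 208) = 2^4 × 7 × 13 × 19 = 27664.
Smallest N > 59 is LCM + 59 = 27664 + 59 = 27723.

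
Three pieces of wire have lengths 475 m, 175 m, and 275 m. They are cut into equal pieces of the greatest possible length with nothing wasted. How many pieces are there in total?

Piece length = gcd(475, 175, 275).
475 = 5^2 × 19
175 = 5^2 × 7
275 = 5^2 × 11
gcd(475, 175, 275) = 5^2 = 25.
Total pieces = 475/25 + 175/25 + 275/25 = 19 + 7 + 11 = 37.

37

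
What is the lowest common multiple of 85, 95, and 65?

20995

85 = 5 × 17
95 = 5 × 19
65 = 5 × 13
LCM(85, 95, 65) = 5 × 13 × 17 × 19 = 20995.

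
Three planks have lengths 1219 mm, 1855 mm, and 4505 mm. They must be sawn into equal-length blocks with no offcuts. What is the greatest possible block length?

53 mm

This is the greatest common divisor of 1219, 1855, and 4505.
1219 = 23 × 53
1855 = 5 × 7 × 53
4505 = 5 × 17 × 53
gcd(1219, 1855, 4505) = 53.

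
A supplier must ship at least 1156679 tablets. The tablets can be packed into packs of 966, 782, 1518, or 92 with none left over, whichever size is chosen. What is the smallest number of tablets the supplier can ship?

1445136

The number of tablets must be a common multiple of 966, 782, 1518, and 92, so a multiple of their LCM.
966 = 2 × 3 × 7 × 23
782 = 2 × 17 × 23
1518 = 2 × 3 × 11 × 23
92 = 2^2 × 23
LCM(966, 782, 1518, 92) = 2^2 × 3 × 7 × 11 × 17 × 23 = 361284.
Smallest multiple of 361284 that is ≥ 1156679: ⌈1156679/361284⌉ × 361284 = 4 × 361284 = 1445136.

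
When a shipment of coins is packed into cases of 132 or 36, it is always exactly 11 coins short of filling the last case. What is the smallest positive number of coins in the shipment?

385

Being 11 short of a full case of size k means N ≡ −11 (mod k), i.e. N + 11 is a multiple of each size.
132 = 2^2 × 3 × 11
36 = 2^2 × 3^2
LCM(132, 36) = 2^2 × 3^2 × 11 = 396.
Smallest positive N is 396 − 11 = 385.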